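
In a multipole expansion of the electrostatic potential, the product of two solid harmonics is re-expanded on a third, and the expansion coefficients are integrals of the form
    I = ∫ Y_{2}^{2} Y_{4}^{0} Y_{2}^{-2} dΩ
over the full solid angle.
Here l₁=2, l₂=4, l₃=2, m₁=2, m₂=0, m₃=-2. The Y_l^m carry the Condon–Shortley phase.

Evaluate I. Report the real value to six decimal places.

Checks pass: Σm=0; 8 even; l₃=2∈[2,6].
(2·2+1)(2·4+1)(2·2+1) = 225
Δ: 4! 0! 4! / 9! → 1/630
sum: t=2:+1/16 = 1/16
3j²(2 4 2; 0 0 0) = Δ·Π!·Σ² = 2/35  (sign +1)
sum: t=0:+1/576 = 1/576
3j²(2 4 2; 2 0 -2) = Δ·Π!·Σ² = 1/630  (sign +1)
combine: 4πI² = 225·2/35·1/630 = 1/49
take √, sign +1: I = 0.04029926

0.040299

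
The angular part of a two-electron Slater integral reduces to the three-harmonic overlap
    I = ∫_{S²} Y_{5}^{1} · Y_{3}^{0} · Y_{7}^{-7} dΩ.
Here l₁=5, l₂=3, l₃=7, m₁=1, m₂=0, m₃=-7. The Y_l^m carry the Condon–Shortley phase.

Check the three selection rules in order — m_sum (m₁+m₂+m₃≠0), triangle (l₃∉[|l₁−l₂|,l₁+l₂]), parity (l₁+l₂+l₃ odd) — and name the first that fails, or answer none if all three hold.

m_sum

azimuthal sum: 1 + 0 − 7 = -6  ✗
2 ≤ 7 ≤ 8 (triangle on l)
L = 5 + 3 + 7 = 15 (odd)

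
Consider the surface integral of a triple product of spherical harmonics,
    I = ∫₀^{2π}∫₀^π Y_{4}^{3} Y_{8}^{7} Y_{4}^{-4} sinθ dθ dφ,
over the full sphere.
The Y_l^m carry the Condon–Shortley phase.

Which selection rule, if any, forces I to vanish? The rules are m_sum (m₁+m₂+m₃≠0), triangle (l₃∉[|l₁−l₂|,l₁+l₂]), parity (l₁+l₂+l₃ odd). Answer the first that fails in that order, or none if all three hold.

m₁+m₂+m₃ = 3 + 7 − 4 = 6  ✗
triangle: |4−8|=4 ≤ l₃=4 ≤ 4+8=12
parity: l₁+l₂+l₃ = 16 is even

m_sum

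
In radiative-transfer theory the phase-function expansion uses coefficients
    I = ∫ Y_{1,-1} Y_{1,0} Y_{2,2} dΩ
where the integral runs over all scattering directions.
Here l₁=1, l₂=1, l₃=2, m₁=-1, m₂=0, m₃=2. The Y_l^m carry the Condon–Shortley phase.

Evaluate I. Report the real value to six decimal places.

0.000000

Σmᵢ = 1 ≠ 0, so the φ-integral vanishes; I = 0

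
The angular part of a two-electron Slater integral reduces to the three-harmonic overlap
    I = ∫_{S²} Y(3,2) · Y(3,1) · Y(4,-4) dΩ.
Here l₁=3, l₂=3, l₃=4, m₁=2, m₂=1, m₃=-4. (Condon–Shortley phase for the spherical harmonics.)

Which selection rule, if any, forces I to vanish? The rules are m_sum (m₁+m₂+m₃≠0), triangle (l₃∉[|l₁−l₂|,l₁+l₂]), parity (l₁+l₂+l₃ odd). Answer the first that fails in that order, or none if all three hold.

azimuthal sum: 2 + 1 − 4 = -1  ✗
0 ≤ 4 ≤ 6 (triangle on l)
L = 3 + 3 + 4 = 10 (even)

m_sum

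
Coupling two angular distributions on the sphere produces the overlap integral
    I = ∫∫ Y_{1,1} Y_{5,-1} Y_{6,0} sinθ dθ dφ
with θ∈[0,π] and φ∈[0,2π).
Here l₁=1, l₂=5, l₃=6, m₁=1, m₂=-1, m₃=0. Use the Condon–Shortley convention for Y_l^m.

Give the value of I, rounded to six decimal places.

Rules hold: Σm=0, L=12 even, 4≤6≤6.
N = 3·11·13 = 429
Δ = 0!·2!·10!/13! = 1/858
Racah Σ t=0..0: t=0:+1/14400 = 1/14400
⇒ 3j(1 5 6; 0 0 0)² = 6/143, sgn +1
Racah Σ t=0..0: t=0:+1/34560 = 1/34560
⇒ 3j(1 5 6; 1 -1 0)² = 5/286, sgn +1
4πI² = N·(3j₀)²·(3jₘ)² = 45/143
I = +1·√(0.314685/4π) = 0.15824621

0.158246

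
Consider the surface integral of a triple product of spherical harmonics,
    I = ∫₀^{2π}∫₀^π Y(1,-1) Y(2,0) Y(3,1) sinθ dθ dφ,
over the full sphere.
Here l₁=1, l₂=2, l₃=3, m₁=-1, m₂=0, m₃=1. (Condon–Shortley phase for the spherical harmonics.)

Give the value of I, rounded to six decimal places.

m-sum 0 ✓  L=6 even ✓  1≤3≤3 ✓
Π(2lᵢ+1) = 3×5×7 = 105
triangle coeff Δ(1,2,3) = 1/105
Σ_t [0,0]: t=0:+1/4 = 1/4
(3j)²=3/35 [(1 2 3; 0 0 0)], sign=-1
Σ_t [0,0]: t=0:+1/8 = 1/8
(3j)²=2/35 [(1 2 3; -1 0 1)], sign=+1
⇒ 4πI² = 18/35
I = (-1)√(18/35/(4π)) = -0.20230066

-0.202301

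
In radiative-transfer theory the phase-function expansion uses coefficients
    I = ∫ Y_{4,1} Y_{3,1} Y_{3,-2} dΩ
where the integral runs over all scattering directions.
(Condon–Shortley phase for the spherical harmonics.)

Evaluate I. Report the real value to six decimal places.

m-sum 0 ✓  L=10 even ✓  1≤3≤7 ✓
Π(2lᵢ+1) = 9×7×7 = 441
triangle coeff Δ(4,3,3) = 1/34650
Σ_t [1,3]: t=1:−1/72 t=2:+1/16 t=3:−1/72 = 5/144
(3j)²=2/77 [(4 3 3; 0 0 0)], sign=-1
Σ_t [2,3]: t=2:+1/48 t=3:−1/144 = 1/72
(3j)²=16/693 [(4 3 3; 1 1 -2)], sign=-1
⇒ 4πI² = 32/121
I = (+1)√(32/121/(4π)) = 0.14506992

0.145070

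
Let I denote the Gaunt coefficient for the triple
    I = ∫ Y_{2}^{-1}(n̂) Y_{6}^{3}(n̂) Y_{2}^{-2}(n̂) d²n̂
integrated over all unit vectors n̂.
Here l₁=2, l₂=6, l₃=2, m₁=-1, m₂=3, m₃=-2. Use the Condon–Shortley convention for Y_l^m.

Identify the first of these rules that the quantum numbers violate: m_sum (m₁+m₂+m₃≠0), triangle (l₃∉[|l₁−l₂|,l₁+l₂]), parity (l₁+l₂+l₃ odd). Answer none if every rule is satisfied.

triangle

Σmᵢ = 0  ✓
l₃∈[|l₁−l₂|,l₁+l₂]=[4,8], have l₃=2  ✗
Σlᵢ = 10 ⇒ even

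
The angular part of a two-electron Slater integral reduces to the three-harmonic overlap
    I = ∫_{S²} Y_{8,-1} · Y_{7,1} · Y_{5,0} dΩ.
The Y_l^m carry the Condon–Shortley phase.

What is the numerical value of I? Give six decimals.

-0.089859

Checks pass: Σm=0; 20 even; l₃=5∈[1,15].
(2·8+1)(2·7+1)(2·5+1) = 2805
Δ: 10! 6! 4! / 21! → 1/814773960
sum: t=3:−1/87091200 t=4:+1/4976640 t=5:−1/2073600 t=6:+1/4976640 t=7:−1/87091200 = -1/9676800
3j²(8 7 5; 0 0 0) = Δ·Π!·Σ² = 360/46189  (sign +1)
sum: t=4:+1/49766400 t=5:−1/4147200 t=6:+1/2488320 t=7:−1/8709120 t=8:+1/232243200 = 7/99532800
3j²(8 7 5; -1 1 0) = Δ·Π!·Σ² = 1715/369512  (sign -1)
combine: 4πI² = 2805·360/46189·1715/369512 = 1157625/11408683
take √, sign -1: I = -0.08985893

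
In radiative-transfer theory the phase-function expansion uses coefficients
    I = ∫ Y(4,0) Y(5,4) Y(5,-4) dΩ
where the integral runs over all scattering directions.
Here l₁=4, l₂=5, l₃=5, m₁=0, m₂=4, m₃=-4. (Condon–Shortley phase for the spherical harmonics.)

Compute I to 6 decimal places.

-0.130198

m-sum 0 ✓  L=14 even ✓  1≤5≤9 ✓
Π(2lᵢ+1) = 9×11×11 = 1089
triangle coeff Δ(4,5,5) = 1/3153150
Σ_t [0,4]: t=0:+1/69120 t=1:−1/1728 t=2:+1/576 t=3:−1/1728 t=4:+1/69120 = 7/11520
(3j)²=2/143 [(4 5 5; 0 0 0)], sign=-1
Σ_t [3,4]: t=3:−1/25920 t=4:+1/69120 = -1/41472
(3j)²=2/143 [(4 5 5; 0 4 -4)], sign=+1
⇒ 4πI² = 36/169
I = (-1)√(36/169/(4π)) = -0.13019760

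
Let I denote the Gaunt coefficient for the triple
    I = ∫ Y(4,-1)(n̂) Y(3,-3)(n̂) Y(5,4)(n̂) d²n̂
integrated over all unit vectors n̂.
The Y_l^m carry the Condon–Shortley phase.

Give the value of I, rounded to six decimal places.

-0.186208

m-sum 0 ✓  L=12 even ✓  1≤5≤7 ✓
Π(2lᵢ+1) = 9×7×11 = 693
triangle coeff Δ(4,3,5) = 1/180180
Σ_t [0,2]: t=0:+1/576 t=1:−1/144 t=2:+1/576 = -1/288
(3j)²=20/1001 [(4 3 5; 0 0 0)], sign=+1
Σ_t [0,0]: t=0:+1/5760 = 1/5760
(3j)²=9/286 [(4 3 5; -1 -3 4)], sign=-1
⇒ 4πI² = 810/1859
I = (-1)√(810/1859/(4π)) = -0.18620781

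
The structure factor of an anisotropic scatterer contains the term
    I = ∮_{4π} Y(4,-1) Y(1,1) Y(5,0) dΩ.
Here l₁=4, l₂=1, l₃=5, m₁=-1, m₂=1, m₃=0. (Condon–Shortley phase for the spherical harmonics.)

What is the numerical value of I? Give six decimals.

Checks pass: Σm=0; 10 even; l₃=5∈[3,5].
(2·4+1)(2·1+1)(2·5+1) = 297
Δ: 0! 8! 2! / 11! → 1/495
sum: t=0:+1/576 = 1/576
3j²(4 1 5; 0 0 0) = Δ·Π!·Σ² = 5/99  (sign -1)
sum: t=0:+1/1440 = 1/1440
3j²(4 1 5; -1 1 0) = Δ·Π!·Σ² = 2/99  (sign -1)
combine: 4πI² = 297·5/99·2/99 = 10/33
take √, sign +1: I = 0.15528807

0.155288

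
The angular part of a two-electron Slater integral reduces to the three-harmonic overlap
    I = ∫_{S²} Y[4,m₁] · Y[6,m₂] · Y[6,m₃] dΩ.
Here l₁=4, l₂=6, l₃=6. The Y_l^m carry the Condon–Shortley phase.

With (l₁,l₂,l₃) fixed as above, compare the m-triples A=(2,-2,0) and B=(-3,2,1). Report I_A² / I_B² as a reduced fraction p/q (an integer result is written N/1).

Same 4,6,6: normalisation and zero-m 3j drop out of the ratio.
A: Δ: 4! 4! 8! / 17! → 1/15315300; sum: t=0:+1/55296 t=1:−1/25920 t=2:+1/138240 = -11/829440; 3j²(4 6 6; 2 -2 0) = Δ·Π!·Σ² = 11/1326  (sign -1)
B: Δ: 4! 4! 8! / 17! → 1/15315300; sum: t=3:−1/103680 t=4:+1/82944 = 1/414720; 3j²(4 6 6; -3 2 1) = Δ·Π!·Σ² = 49/43758  (sign -1)
I_A²/I_B² = (11/1326)/(49/43758) = 363/49

363/49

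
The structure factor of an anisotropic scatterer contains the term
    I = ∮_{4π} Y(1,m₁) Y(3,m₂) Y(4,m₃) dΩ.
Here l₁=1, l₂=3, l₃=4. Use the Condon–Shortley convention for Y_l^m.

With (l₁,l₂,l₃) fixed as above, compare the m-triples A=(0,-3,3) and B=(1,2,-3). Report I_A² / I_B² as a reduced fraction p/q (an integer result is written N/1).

1/3

l's match ⇒ only the (l;m) 3-j factors differ between A and B.
A: triangle coeff Δ(1,3,4) = 1/252; Σ_t [0,0]: t=0:+1/720 = 1/720; (3j)²=1/36 [(1 3 4; 0 -3 3)], sign=-1
B: triangle coeff Δ(1,3,4) = 1/252; Σ_t [0,0]: t=0:+1/240 = 1/240; (3j)²=1/12 [(1 3 4; 1 2 -3)], sign=-1
I_A²/I_B² = (1/36)/(1/12) = 1/3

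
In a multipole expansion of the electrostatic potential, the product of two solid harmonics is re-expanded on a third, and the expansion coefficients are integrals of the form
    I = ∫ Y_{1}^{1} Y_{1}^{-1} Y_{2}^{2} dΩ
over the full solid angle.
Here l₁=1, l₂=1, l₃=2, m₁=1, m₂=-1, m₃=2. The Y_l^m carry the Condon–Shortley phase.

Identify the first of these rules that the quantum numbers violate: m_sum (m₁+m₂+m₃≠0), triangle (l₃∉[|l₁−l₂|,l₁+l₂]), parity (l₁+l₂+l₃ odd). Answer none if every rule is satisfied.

azimuthal sum: 1 − 1 + 2 = 2  ✗
0 ≤ 2 ≤ 2 (triangle on l)
L = 1 + 1 + 2 = 4 (even)

m_sum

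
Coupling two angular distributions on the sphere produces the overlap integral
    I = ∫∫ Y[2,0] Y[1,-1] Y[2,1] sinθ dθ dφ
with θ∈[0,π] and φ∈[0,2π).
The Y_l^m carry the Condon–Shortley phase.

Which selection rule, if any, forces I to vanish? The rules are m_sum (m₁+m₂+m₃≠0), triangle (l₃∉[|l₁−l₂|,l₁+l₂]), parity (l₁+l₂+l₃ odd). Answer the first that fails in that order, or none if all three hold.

azimuthal sum: 0 − 1 + 1 = 0  ✓
1 ≤ 2 ≤ 3 (triangle on l)  ✓
L = 2 + 1 + 2 = 5 (odd)  ✗

parity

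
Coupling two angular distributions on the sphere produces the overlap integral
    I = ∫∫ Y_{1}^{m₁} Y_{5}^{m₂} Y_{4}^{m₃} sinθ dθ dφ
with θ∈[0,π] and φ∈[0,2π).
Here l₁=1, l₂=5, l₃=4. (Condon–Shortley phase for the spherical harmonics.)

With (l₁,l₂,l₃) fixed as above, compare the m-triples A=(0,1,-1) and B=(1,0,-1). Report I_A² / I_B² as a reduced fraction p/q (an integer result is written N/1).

12/5

l's match ⇒ only the (l;m) 3-j factors differ between A and B.
A: triangle coeff Δ(1,5,4) = 1/495; Σ_t [1,1]: t=1:−1/720 = -1/720; (3j)²=8/165 [(1 5 4; 0 1 -1)], sign=+1
B: triangle coeff Δ(1,5,4) = 1/495; Σ_t [0,0]: t=0:+1/1440 = 1/1440; (3j)²=2/99 [(1 5 4; 1 0 -1)], sign=-1
I_A²/I_B² = (8/165)/(2/99) = 12/5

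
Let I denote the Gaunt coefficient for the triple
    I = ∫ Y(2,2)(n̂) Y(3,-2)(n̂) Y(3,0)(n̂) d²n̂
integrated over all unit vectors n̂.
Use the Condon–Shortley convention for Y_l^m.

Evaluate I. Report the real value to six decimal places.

Checks pass: Σm=0; 8 even; l₃=3∈[1,5].
(2·2+1)(2·3+1)(2·3+1) = 245
Δ: 2! 2! 4! / 9! → 1/3780
sum: t=0:+1/24 t=1:−1/4 t=2:+1/24 = -1/6
3j²(2 3 3; 0 0 0) = Δ·Π!·Σ² = 4/105  (sign +1)
sum: t=0:+1/24 = 1/24
3j²(2 3 3; 2 -2 0) = Δ·Π!·Σ² = 1/21  (sign -1)
combine: 4πI² = 245·4/105·1/21 = 4/9
take √, sign -1: I = -0.18806319

-0.188063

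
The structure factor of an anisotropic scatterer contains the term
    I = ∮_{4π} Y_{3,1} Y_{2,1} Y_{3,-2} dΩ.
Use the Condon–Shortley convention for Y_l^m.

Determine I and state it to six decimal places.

0.162868

Checks pass: Σm=0; 8 even; l₃=3∈[1,5].
(2·3+1)(2·2+1)(2·3+1) = 245
Δ: 2! 4! 2! / 9! → 1/3780
sum: t=0:+1/24 t=1:−1/4 t=2:+1/24 = -1/6
3j²(3 2 3; 0 0 0) = Δ·Π!·Σ² = 4/105  (sign +1)
sum: t=1:−1/12 t=2:+1/48 = -1/16
3j²(3 2 3; 1 1 -2) = Δ·Π!·Σ² = 1/28  (sign +1)
combine: 4πI² = 245·4/105·1/28 = 1/3
take √, sign +1: I = 0.16286750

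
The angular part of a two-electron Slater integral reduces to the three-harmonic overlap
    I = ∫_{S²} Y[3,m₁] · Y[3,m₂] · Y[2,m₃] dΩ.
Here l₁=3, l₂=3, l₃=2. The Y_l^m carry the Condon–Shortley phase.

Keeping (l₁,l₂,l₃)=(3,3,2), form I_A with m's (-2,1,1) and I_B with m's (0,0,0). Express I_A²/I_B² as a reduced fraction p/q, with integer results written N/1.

l's match ⇒ only the (l;m) 3-j factors differ between A and B.
A: triangle coeff Δ(3,3,2) = 1/3780; Σ_t [3,4]: t=3:−1/12 t=4:+1/48 = -1/16; (3j)²=1/28 [(3 3 2; -2 1 1)], sign=+1
B: triangle coeff Δ(3,3,2) = 1/3780; Σ_t [1,3]: t=1:−1/24 t=2:+1/4 t=3:−1/24 = 1/6; (3j)²=4/105 [(3 3 2; 0 0 0)], sign=+1
I_A²/I_B² = (1/28)/(4/105) = 15/16

15/16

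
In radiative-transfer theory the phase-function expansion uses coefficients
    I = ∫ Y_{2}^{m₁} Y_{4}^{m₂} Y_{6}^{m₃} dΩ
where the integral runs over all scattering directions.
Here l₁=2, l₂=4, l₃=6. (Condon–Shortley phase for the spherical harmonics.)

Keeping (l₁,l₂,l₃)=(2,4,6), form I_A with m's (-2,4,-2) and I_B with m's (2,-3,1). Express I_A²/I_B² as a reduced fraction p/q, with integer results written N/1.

Same 2,4,6: normalisation and zero-m 3j drop out of the ratio.
A: Δ: 0! 4! 8! / 13! → 1/6435; sum: t=0:+1/967680 = 1/967680; 3j²(2 4 6; -2 4 -2) = Δ·Π!·Σ² = 1/6435  (sign +1)
B: Δ: 0! 4! 8! / 13! → 1/6435; sum: t=0:+1/120960 = 1/120960; 3j²(2 4 6; 2 -3 1) = Δ·Π!·Σ² = 1/1287  (sign -1)
I_A²/I_B² = (1/6435)/(1/1287) = 1/5

1/5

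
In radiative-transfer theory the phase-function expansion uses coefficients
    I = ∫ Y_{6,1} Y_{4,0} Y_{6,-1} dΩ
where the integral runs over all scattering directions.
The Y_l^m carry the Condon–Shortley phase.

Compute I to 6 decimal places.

Rules hold: Σm=0, L=16 even, 2≤6≤10.
N = 13·9·13 = 1521
Δ = 4!·8!·4!/17! = 1/15315300
Racah Σ t=0..4: t=0:+1/829440 t=1:−1/25920 t=2:+1/9216 t=3:−1/25920 t=4:+1/829440 = 7/207360
⇒ 3j(6 4 6; 0 0 0)² = 28/2431, sgn +1
Racah Σ t=0..4: t=0:+1/414720 t=1:−1/20736 t=2:+1/11520 t=3:−1/51840 t=4:+1/2903040 = 1/45360
⇒ 3j(6 4 6; 1 0 -1)² = 1024/153153, sgn -1
4πI² = N·(3j₀)²·(3jₘ)² = 4096/34969
I = -1·√(0.117132/4π) = -0.09654581

-0.096546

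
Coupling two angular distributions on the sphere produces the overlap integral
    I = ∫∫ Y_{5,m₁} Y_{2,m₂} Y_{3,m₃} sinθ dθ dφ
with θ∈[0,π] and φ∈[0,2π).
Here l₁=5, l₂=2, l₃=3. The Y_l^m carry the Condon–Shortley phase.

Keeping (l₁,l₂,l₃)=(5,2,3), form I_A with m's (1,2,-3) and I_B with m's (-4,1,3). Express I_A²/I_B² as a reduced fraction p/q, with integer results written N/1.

Shared (l₁,l₂,l₃)=(5,2,3): N and (l;000)² cancel in I_A²/I_B².
A: Δ = 4!·6!·0!/11! = 1/2310; Racah Σ t=4..4: t=4:+1/17280 = 1/17280; ⇒ 3j(5 2 3; 1 2 -3)² = 1/2310, sgn +1
B: Δ = 4!·6!·0!/11! = 1/2310; Racah Σ t=3..3: t=3:−1/4320 = -1/4320; ⇒ 3j(5 2 3; -4 1 3)² = 2/55, sgn -1
I_A²/I_B² = (1/2310)/(2/55) = 1/84

1/84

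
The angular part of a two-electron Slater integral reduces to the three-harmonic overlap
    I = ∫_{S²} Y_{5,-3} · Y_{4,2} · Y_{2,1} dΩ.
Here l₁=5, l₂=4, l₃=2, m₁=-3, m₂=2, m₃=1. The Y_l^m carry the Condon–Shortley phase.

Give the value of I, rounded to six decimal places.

Σlᵢ=11 odd — θ-integrand is odd under cosθ→−cosθ; I=0

0.000000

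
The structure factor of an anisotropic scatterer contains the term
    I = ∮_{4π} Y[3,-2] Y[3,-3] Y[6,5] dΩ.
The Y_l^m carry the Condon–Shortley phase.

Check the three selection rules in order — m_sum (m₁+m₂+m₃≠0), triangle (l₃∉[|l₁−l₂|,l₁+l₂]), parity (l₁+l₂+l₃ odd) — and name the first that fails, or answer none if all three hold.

none

azimuthal sum: -2 − 3 + 5 = 0  ✓
0 ≤ 6 ≤ 6 (triangle on l)  ✓
L = 3 + 3 + 6 = 12 (even)  ✓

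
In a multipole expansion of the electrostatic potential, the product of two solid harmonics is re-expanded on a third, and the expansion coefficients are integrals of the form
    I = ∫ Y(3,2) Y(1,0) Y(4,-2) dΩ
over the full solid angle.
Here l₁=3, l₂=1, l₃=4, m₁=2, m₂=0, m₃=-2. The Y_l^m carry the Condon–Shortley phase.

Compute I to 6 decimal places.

0.213244

Rules hold: Σm=0, L=8 even, 2≤4≤4.
N = 7·3·9 = 189
Δ = 0!·6!·2!/9! = 1/252
Racah Σ t=0..0: t=0:+1/36 = 1/36
⇒ 3j(3 1 4; 0 0 0)² = 4/63, sgn +1
Racah Σ t=0..0: t=0:+1/120 = 1/120
⇒ 3j(3 1 4; 2 0 -2)² = 1/21, sgn +1
4πI² = N·(3j₀)²·(3jₘ)² = 4/7
I = +1·√(0.571429/4π) = 0.21324362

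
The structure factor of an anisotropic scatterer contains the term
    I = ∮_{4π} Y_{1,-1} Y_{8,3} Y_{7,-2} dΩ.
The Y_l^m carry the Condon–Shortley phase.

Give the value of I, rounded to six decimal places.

-0.226917

m-sum 0 ✓  L=16 even ✓  7≤7≤9 ✓
Π(2lᵢ+1) = 3×17×15 = 765
triangle coeff Δ(1,8,7) = 1/2040
Σ_t [1,1]: t=1:−1/25401600 = -1/25401600
(3j)²=8/255 [(1 8 7; 0 0 0)], sign=+1
Σ_t [2,2]: t=2:+1/87091200 = 1/87091200
(3j)²=11/408 [(1 8 7; -1 3 -2)], sign=-1
⇒ 4πI² = 11/17
I = (-1)√(11/17/(4π)) = -0.22691696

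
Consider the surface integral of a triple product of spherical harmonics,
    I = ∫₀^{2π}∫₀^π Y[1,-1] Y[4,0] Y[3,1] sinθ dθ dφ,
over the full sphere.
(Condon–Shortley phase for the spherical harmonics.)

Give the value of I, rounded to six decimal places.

0.150786

m-sum 0 ✓  L=8 even ✓  3≤3≤5 ✓
Π(2lᵢ+1) = 3×9×7 = 189
triangle coeff Δ(1,4,3) = 1/252
Σ_t [1,1]: t=1:−1/36 = -1/36
(3j)²=4/63 [(1 4 3; 0 0 0)], sign=+1
Σ_t [2,2]: t=2:+1/96 = 1/96
(3j)²=1/42 [(1 4 3; -1 0 1)], sign=+1
⇒ 4πI² = 2/7
I = (+1)√(2/7/(4π)) = 0.15078601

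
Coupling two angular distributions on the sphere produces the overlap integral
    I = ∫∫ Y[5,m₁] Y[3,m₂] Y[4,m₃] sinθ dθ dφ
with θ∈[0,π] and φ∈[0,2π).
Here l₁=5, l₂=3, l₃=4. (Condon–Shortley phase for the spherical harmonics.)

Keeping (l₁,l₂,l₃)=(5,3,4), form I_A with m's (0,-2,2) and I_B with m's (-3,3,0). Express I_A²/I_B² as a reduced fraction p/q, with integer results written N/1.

Same 5,3,4: normalisation and zero-m 3j drop out of the ratio.
A: Δ: 4! 6! 2! / 13! → 1/180180; sum: t=0:+1/2880 t=1:−1/576 = -1/720; 3j²(5 3 4; 0 -2 2) = Δ·Π!·Σ² = 80/3003  (sign -1)
B: Δ: 4! 6! 2! / 13! → 1/180180; sum: t=4:+1/2304 = 1/2304; 3j²(5 3 4; -3 3 0) = Δ·Π!·Σ² = 5/143  (sign +1)
I_A²/I_B² = (80/3003)/(5/143) = 16/21

16/21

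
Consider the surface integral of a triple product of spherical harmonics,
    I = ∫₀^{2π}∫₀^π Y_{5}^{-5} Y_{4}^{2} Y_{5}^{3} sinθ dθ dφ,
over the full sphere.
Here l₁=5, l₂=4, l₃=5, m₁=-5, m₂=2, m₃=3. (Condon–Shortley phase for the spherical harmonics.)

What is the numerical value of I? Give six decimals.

Checks pass: Σm=0; 14 even; l₃=5∈[1,9].
(2·5+1)(2·4+1)(2·5+1) = 1089
Δ: 4! 6! 4! / 15! → 1/3153150
sum: t=0:+1/69120 t=1:−1/1728 t=2:+1/576 t=3:−1/1728 t=4:+1/69120 = 7/11520
3j²(5 4 5; 0 0 0) = Δ·Π!·Σ² = 2/143  (sign -1)
sum: t=4:+1/69120 = 1/69120
3j²(5 4 5; -5 2 3) = Δ·Π!·Σ² = 4/143  (sign +1)
combine: 4πI² = 1089·2/143·4/143 = 72/169
take √, sign -1: I = -0.18412721

-0.184127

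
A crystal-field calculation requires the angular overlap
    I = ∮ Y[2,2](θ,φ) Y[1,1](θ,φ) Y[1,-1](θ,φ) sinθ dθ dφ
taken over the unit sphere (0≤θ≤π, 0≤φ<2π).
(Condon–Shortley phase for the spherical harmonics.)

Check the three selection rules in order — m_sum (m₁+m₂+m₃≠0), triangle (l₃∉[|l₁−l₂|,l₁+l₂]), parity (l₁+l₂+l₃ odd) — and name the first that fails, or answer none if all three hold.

m_sum

m₁+m₂+m₃ = 2 + 1 − 1 = 2  ✗
triangle: |2−1|=1 ≤ l₃=1 ≤ 2+1=3
parity: l₁+l₂+l₃ = 4 is even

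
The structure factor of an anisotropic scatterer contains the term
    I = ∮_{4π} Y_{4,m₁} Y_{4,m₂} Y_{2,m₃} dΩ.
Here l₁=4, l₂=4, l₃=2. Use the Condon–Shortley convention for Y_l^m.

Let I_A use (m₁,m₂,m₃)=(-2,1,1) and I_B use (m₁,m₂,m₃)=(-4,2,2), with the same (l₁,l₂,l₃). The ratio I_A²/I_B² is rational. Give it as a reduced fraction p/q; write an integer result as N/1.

81/56

Same 4,4,2: normalisation and zero-m 3j drop out of the ratio.
A: Δ: 6! 2! 2! / 11! → 1/13860; sum: t=4:+1/96 t=5:−1/240 = 1/160; 3j²(4 4 2; -2 1 1) = Δ·Π!·Σ² = 27/1540  (sign -1)
B: Δ: 6! 2! 2! / 11! → 1/13860; sum: t=6:+1/2880 = 1/2880; 3j²(4 4 2; -4 2 2) = Δ·Π!·Σ² = 2/165  (sign +1)
I_A²/I_B² = (27/1540)/(2/165) = 81/56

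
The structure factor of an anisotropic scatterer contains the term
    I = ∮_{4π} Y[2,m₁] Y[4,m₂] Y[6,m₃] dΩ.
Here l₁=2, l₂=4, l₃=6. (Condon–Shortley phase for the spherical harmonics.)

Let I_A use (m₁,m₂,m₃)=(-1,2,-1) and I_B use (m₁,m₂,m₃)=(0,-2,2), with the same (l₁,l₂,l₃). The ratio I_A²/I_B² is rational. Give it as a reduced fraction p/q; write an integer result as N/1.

5/12

Same 2,4,6: normalisation and zero-m 3j drop out of the ratio.
A: Δ: 0! 4! 8! / 13! → 1/6435; sum: t=0:+1/8640 = 1/8640; 3j²(2 4 6; -1 2 -1) = Δ·Π!·Σ² = 14/1287  (sign -1)
B: Δ: 0! 4! 8! / 13! → 1/6435; sum: t=0:+1/5760 = 1/5760; 3j²(2 4 6; 0 -2 2) = Δ·Π!·Σ² = 56/2145  (sign +1)
I_A²/I_B² = (14/1287)/(56/2145) = 5/12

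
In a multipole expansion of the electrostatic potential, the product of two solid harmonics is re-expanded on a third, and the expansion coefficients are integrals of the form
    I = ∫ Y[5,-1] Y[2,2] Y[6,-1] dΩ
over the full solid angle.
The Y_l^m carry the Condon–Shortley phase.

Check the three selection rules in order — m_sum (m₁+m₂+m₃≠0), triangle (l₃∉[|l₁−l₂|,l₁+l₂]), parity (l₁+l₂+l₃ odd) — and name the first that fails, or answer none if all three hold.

m₁+m₂+m₃ = -1 + 2 − 1 = 0  ✓
triangle: |5−2|=3 ≤ l₃=6 ≤ 5+2=7  ✓
parity: l₁+l₂+l₃ = 13 is odd  ✗

parity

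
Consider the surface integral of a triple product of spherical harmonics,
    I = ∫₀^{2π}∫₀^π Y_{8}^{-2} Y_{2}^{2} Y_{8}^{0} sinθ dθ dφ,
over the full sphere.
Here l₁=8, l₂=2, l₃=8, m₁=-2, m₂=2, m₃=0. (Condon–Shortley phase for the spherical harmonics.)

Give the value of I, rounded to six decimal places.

Checks pass: Σm=0; 18 even; l₃=8∈[6,10].
(2·8+1)(2·2+1)(2·8+1) = 1445
Δ: 2! 14! 2! / 19! → 1/348840
sum: t=0:+1/116121600 t=1:−1/25401600 t=2:+1/116121600 = -1/45158400
3j²(8 2 8; 0 0 0) = Δ·Π!·Σ² = 24/1615  (sign -1)
sum: t=2:+1/116121600 = 1/116121600
3j²(8 2 8; -2 2 0) = Δ·Π!·Σ² = 7/323  (sign +1)
combine: 4πI² = 1445·24/1615·7/323 = 168/361
take √, sign -1: I = -0.19244034

-0.192440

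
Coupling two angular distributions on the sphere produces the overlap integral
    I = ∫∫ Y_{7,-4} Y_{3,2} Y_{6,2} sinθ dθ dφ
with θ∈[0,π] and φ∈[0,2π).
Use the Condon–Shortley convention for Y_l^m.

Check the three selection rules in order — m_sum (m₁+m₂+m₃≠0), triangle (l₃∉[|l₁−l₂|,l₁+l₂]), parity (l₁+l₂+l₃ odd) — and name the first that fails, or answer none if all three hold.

none

Σmᵢ = 0  ✓
l₃∈[|l₁−l₂|,l₁+l₂]=[4,10], have l₃=6  ✓
Σlᵢ = 16 ⇒ even  ✓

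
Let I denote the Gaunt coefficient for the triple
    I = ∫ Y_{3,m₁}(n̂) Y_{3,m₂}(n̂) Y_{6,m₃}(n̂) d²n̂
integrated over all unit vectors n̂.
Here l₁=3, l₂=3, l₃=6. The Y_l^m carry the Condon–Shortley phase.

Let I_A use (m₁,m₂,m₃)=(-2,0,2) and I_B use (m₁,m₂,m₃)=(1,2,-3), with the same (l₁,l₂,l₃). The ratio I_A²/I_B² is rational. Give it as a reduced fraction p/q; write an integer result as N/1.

Shared (l₁,l₂,l₃)=(3,3,6): N and (l;000)² cancel in I_A²/I_B².
A: Δ = 0!·6!·6!/13! = 1/12012; Racah Σ t=0..0: t=0:+1/4320 = 1/4320; ⇒ 3j(3 3 6; -2 0 2)² = 8/429, sgn +1
B: Δ = 0!·6!·6!/13! = 1/12012; Racah Σ t=0..0: t=0:+1/5760 = 1/5760; ⇒ 3j(3 3 6; 1 2 -3)² = 9/286, sgn -1
I_A²/I_B² = (8/429)/(9/286) = 16/27

16/27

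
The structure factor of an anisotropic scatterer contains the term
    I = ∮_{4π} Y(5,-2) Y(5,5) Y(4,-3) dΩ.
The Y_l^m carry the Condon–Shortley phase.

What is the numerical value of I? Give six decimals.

0.140629

Checks pass: Σm=0; 14 even; l₃=4∈[0,10].
(2·5+1)(2·5+1)(2·4+1) = 1089
Δ: 6! 4! 4! / 15! → 1/3153150
sum: t=1:−1/69120 t=2:+1/1728 t=3:−1/576 t=4:+1/1728 t=5:−1/69120 = -7/11520
3j²(5 5 4; 0 0 0) = Δ·Π!·Σ² = 2/143  (sign -1)
sum: t=6:+1/103680 = 1/103680
3j²(5 5 4; -2 5 -3) = Δ·Π!·Σ² = 7/429  (sign -1)
combine: 4πI² = 1089·2/143·7/429 = 42/169
take √, sign +1: I = 0.14062948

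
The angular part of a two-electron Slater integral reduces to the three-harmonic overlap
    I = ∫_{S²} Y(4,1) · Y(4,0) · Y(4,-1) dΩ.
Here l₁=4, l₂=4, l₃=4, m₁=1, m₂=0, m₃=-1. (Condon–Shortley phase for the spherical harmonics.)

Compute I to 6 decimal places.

Rules hold: Σm=0, L=12 even, 0≤4≤8.
N = 9·9·9 = 729
Δ = 4!·4!·4!/13! = 1/450450
Racah Σ t=0..4: t=0:+1/13824 t=1:−1/216 t=2:+1/64 t=3:−1/216 t=4:+1/13824 = 5/768
⇒ 3j(4 4 4; 0 0 0)² = 18/1001, sgn +1
Racah Σ t=0..3: t=0:+1/3456 t=1:−1/144 t=2:+1/96 t=3:−1/864 = 1/384
⇒ 3j(4 4 4; 1 0 -1)² = 9/2002, sgn -1
4πI² = N·(3j₀)²·(3jₘ)² = 59049/1002001
I = -1·√(0.0589311/4π) = -0.06848055

-0.068481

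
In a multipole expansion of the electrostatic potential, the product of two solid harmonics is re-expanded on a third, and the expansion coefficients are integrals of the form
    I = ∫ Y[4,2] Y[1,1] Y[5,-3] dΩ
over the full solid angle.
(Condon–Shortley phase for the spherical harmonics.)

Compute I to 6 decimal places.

-0.259847

Checks pass: Σm=0; 10 even; l₃=5∈[3,5].
(2·4+1)(2·1+1)(2·5+1) = 297
Δ: 0! 8! 2! / 11! → 1/495
sum: t=0:+1/576 = 1/576
3j²(4 1 5; 0 0 0) = Δ·Π!·Σ² = 5/99  (sign -1)
sum: t=0:+1/2880 = 1/2880
3j²(4 1 5; 2 1 -3) = Δ·Π!·Σ² = 28/495  (sign +1)
combine: 4πI² = 297·5/99·28/495 = 28/33
take √, sign -1: I = -0.25984664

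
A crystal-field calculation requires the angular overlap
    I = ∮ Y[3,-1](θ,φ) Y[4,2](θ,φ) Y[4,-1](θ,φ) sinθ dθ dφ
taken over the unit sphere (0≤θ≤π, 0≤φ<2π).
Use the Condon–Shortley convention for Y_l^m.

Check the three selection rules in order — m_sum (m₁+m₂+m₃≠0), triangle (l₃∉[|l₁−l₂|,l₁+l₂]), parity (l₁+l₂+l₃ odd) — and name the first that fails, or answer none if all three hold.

parity

azimuthal sum: -1 + 2 − 1 = 0  ✓
1 ≤ 4 ≤ 7 (triangle on l)  ✓
L = 3 + 4 + 4 = 11 (odd)  ✗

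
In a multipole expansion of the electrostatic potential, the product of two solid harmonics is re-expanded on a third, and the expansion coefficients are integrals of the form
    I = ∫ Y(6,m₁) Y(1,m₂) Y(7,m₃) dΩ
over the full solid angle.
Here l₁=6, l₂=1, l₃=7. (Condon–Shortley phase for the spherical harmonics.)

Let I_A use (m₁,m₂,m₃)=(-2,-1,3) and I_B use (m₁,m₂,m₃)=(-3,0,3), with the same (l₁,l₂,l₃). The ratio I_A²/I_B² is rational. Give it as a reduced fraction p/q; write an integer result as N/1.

9/8

Shared (l₁,l₂,l₃)=(6,1,7): N and (l;000)² cancel in I_A²/I_B².
A: Δ = 0!·12!·2!/15! = 1/1365; Racah Σ t=0..0: t=0:+1/1935360 = 1/1935360; ⇒ 3j(6 1 7; -2 -1 3)² = 3/91, sgn +1
B: Δ = 0!·12!·2!/15! = 1/1365; Racah Σ t=0..0: t=0:+1/2177280 = 1/2177280; ⇒ 3j(6 1 7; -3 0 3)² = 8/273, sgn +1
I_A²/I_B² = (3/91)/(8/273) = 9/8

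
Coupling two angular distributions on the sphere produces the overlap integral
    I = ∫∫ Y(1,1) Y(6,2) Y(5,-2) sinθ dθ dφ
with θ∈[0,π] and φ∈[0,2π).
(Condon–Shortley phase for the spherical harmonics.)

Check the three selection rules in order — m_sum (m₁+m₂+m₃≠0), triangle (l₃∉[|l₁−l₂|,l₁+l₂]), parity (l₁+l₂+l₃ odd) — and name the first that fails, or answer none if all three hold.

m_sum

azimuthal sum: 1 + 2 − 2 = 1  ✗
5 ≤ 5 ≤ 7 (triangle on l)
L = 1 + 6 + 5 = 12 (even)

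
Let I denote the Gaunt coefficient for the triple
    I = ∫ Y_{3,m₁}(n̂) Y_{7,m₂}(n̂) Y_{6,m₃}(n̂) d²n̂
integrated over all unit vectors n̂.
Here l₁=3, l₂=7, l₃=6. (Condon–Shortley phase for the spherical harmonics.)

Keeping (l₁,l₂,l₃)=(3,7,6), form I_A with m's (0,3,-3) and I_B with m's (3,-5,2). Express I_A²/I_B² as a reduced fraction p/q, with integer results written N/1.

1/495

Shared (l₁,l₂,l₃)=(3,7,6): N and (l;000)² cancel in I_A²/I_B².
A: Δ = 4!·2!·10!/17! = 1/2042040; Racah Σ t=1..3: t=1:−1/4354560 t=2:+1/322560 t=3:−1/362880 = 1/8709120; ⇒ 3j(3 7 6; 0 3 -3)² = 3/68068, sgn -1
B: Δ = 4!·2!·10!/17! = 1/2042040; Racah Σ t=0..0: t=0:+1/3870720 = 1/3870720; ⇒ 3j(3 7 6; 3 -5 2)² = 135/6188, sgn +1
I_A²/I_B² = (3/68068)/(135/6188) = 1/495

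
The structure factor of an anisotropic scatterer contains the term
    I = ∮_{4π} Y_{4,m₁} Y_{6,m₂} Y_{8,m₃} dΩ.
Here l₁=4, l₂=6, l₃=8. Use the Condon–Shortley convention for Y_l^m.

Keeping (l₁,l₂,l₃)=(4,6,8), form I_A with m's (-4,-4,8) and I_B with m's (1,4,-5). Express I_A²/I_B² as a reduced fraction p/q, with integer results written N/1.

1568/5

Same 4,6,8: normalisation and zero-m 3j drop out of the ratio.
A: Δ: 2! 6! 10! / 19! → 1/23279256; sum: t=2:+1/5225472000 = 1/5225472000; 3j²(4 6 8; -4 -4 8) = Δ·Π!·Σ² = 28/2907  (sign +1)
B: Δ: 2! 6! 10! / 19! → 1/23279256; sum: t=0:+1/261273600 t=1:−1/17418240 t=2:+1/19353600 = -1/522547200; 3j²(4 6 8; 1 4 -5) = Δ·Π!·Σ² = 5/162792  (sign +1)
I_A²/I_B² = (28/2907)/(5/162792) = 1568/5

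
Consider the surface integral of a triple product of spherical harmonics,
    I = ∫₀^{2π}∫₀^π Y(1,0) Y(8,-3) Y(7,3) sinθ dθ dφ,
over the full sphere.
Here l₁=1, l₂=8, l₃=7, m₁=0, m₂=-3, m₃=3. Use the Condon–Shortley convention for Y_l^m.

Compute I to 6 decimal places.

-0.226917

Rules hold: Σm=0, L=16 even, 7≤7≤9.
N = 3·17·15 = 765
Δ = 2!·0!·14!/17! = 1/2040
Racah Σ t=1..1: t=1:−1/25401600 = -1/25401600
⇒ 3j(1 8 7; 0 0 0)² = 8/255, sgn +1
Racah Σ t=1..1: t=1:−1/87091200 = -1/87091200
⇒ 3j(1 8 7; 0 -3 3)² = 11/408, sgn -1
4πI² = N·(3j₀)²·(3jₘ)² = 11/17
I = -1·√(0.647059/4π) = -0.22691696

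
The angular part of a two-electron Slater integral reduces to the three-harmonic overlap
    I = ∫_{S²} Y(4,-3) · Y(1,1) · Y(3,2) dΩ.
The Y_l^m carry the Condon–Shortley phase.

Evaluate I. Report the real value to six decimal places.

-0.282095

Checks pass: Σm=0; 8 even; l₃=3∈[3,5].
(2·4+1)(2·1+1)(2·3+1) = 189
Δ: 2! 6! 0! / 9! → 1/252
sum: t=1:−1/36 = -1/36
3j²(4 1 3; 0 0 0) = Δ·Π!·Σ² = 4/63  (sign +1)
sum: t=2:+1/240 = 1/240
3j²(4 1 3; -3 1 2) = Δ·Π!·Σ² = 1/12  (sign -1)
combine: 4πI² = 189·4/63·1/12 = 1/1
take √, sign -1: I = -0.28209479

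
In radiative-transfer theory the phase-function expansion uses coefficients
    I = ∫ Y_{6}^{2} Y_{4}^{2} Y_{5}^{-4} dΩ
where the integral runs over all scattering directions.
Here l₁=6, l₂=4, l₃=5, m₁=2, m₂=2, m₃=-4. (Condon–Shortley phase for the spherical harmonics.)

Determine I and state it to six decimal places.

0.000000

Σlᵢ=15 odd — θ-integrand is odd under cosθ→−cosθ; I=0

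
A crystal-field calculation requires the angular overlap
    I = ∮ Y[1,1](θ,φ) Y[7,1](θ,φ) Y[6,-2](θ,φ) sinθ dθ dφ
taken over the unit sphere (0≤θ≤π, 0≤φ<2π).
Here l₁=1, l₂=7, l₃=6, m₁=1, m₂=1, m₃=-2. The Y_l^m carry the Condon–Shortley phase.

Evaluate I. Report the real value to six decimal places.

m-sum 0 ✓  L=14 even ✓  6≤6≤8 ✓
Π(2lᵢ+1) = 3×15×13 = 585
triangle coeff Δ(1,7,6) = 1/1365
Σ_t [1,1]: t=1:−1/518400 = -1/518400
(3j)²=7/195 [(1 7 6; 0 0 0)], sign=-1
Σ_t [0,0]: t=0:+1/1935360 = 1/1935360
(3j)²=1/91 [(1 7 6; 1 1 -2)], sign=+1
⇒ 4πI² = 3/13
I = (-1)√(3/13/(4π)) = -0.13551395

-0.135514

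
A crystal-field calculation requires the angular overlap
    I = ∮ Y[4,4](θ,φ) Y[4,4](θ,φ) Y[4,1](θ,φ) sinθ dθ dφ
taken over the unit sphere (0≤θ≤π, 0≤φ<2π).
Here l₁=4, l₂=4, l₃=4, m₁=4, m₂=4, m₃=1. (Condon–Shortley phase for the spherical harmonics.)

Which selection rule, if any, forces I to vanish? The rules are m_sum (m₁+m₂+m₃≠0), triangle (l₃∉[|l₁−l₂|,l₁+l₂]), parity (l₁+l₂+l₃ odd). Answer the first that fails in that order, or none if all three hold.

Σmᵢ = 9  ✗
l₃∈[|l₁−l₂|,l₁+l₂]=[0,8], have l₃=4
Σlᵢ = 12 ⇒ even

m_sum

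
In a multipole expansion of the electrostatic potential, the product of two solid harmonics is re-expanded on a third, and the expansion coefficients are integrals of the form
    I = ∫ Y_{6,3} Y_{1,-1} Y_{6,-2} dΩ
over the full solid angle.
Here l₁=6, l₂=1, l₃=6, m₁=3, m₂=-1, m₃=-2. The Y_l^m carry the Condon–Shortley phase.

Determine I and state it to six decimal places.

l₁+l₂+l₃=13 is odd: 3j(l;000)=0 ⇒ I=0

0.000000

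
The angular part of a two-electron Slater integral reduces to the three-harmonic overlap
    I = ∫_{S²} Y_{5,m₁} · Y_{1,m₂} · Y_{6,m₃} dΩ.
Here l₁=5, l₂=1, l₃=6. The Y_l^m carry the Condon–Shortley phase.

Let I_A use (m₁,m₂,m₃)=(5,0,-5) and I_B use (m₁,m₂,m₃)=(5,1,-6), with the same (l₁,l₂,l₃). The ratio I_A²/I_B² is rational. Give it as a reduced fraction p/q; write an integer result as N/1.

1/6

Same 5,1,6: normalisation and zero-m 3j drop out of the ratio.
A: Δ: 0! 10! 2! / 13! → 1/858; sum: t=0:+1/3628800 = 1/3628800; 3j²(5 1 6; 5 0 -5) = Δ·Π!·Σ² = 1/78  (sign -1)
B: Δ: 0! 10! 2! / 13! → 1/858; sum: t=0:+1/7257600 = 1/7257600; 3j²(5 1 6; 5 1 -6) = Δ·Π!·Σ² = 1/13  (sign +1)
I_A²/I_B² = (1/78)/(1/13) = 1/6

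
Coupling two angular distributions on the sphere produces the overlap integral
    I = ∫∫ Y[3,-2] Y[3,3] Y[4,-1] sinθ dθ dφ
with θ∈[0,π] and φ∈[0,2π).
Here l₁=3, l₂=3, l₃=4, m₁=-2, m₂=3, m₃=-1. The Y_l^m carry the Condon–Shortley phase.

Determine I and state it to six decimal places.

m-sum 0 ✓  L=10 even ✓  0≤4≤6 ✓
Π(2lᵢ+1) = 7×7×9 = 441
triangle coeff Δ(3,3,4) = 1/34650
Σ_t [0,2]: t=0:+1/72 t=1:−1/16 t=2:+1/72 = -5/144
(3j)²=2/77 [(3 3 4; 0 0 0)], sign=-1
Σ_t [2,2]: t=2:+1/288 = 1/288
(3j)²=5/231 [(3 3 4; -2 3 -1)], sign=-1
⇒ 4πI² = 30/121
I = (+1)√(30/121/(4π)) = 0.14046335

0.140463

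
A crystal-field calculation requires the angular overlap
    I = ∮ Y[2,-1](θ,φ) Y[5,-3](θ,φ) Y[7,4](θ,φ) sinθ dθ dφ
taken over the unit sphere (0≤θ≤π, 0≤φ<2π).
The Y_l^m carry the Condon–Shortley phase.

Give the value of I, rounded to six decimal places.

0.252127

m-sum 0 ✓  L=14 even ✓  3≤7≤7 ✓
Π(2lᵢ+1) = 5×11×15 = 825
triangle coeff Δ(2,5,7) = 1/15015
Σ_t [0,0]: t=0:+1/57600 = 1/57600
(3j)²=21/715 [(2 5 7; 0 0 0)], sign=-1
Σ_t [0,0]: t=0:+1/483840 = 1/483840
(3j)²=3/91 [(2 5 7; -1 -3 4)], sign=-1
⇒ 4πI² = 135/169
I = (+1)√(135/169/(4π)) = 0.25212656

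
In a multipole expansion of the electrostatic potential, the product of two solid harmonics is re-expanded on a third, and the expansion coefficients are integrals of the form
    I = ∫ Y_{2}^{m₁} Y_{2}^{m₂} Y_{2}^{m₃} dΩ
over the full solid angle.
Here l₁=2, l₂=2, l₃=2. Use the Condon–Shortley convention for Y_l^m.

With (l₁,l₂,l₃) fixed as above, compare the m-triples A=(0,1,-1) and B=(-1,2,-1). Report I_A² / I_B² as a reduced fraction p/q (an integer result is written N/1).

Same 2,2,2: normalisation and zero-m 3j drop out of the ratio.
A: Δ: 2! 2! 2! / 7! → 1/630; sum: t=1:−1/2 t=2:+1/4 = -1/4; 3j²(2 2 2; 0 1 -1) = Δ·Π!·Σ² = 1/70  (sign +1)
B: Δ: 2! 2! 2! / 7! → 1/630; sum: t=2:+1/4 = 1/4; 3j²(2 2 2; -1 2 -1) = Δ·Π!·Σ² = 3/35  (sign -1)
I_A²/I_B² = (1/70)/(3/35) = 1/6

1/6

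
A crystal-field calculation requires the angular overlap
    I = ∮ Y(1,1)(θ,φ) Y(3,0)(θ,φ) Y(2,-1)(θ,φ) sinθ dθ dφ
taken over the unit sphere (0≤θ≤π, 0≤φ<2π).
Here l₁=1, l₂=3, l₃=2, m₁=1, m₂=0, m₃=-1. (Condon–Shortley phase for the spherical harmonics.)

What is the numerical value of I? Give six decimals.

Checks pass: Σm=0; 6 even; l₃=2∈[2,4].
(2·1+1)(2·3+1)(2·2+1) = 105
Δ: 2! 0! 4! / 7! → 1/105
sum: t=1:−1/4 = -1/4
3j²(1 3 2; 0 0 0) = Δ·Π!·Σ² = 3/35  (sign -1)
sum: t=0:+1/12 = 1/12
3j²(1 3 2; 1 0 -1) = Δ·Π!·Σ² = 1/35  (sign -1)
combine: 4πI² = 105·3/35·1/35 = 9/35
take √, sign +1: I = 0.14304817

0.143048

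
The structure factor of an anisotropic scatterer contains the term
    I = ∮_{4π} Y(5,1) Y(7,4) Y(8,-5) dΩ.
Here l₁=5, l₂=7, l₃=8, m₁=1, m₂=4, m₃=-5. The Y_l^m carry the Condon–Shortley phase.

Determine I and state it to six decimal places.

m-sum 0 ✓  L=20 even ✓  2≤8≤12 ✓
Π(2lᵢ+1) = 11×15×17 = 2805
triangle coeff Δ(5,7,8) = 1/814773960
Σ_t [0,4]: t=0:+1/87091200 t=1:−1/4976640 t=2:+1/2073600 t=3:−1/4976640 t=4:+1/87091200 = 1/9676800
(3j)²=360/46189 [(5 7 8; 0 0 0)], sign=+1
Σ_t [1,4]: t=1:−1/783820800 t=2:+1/69672960 t=3:−1/58060800 t=4:+1/522547200 = -1/447897600
(3j)²=11/11628 [(5 7 8; 1 4 -5)], sign=+1
⇒ 4πI² = 1650/79781
I = (+1)√(1650/79781/(4π)) = 0.04056835

0.040568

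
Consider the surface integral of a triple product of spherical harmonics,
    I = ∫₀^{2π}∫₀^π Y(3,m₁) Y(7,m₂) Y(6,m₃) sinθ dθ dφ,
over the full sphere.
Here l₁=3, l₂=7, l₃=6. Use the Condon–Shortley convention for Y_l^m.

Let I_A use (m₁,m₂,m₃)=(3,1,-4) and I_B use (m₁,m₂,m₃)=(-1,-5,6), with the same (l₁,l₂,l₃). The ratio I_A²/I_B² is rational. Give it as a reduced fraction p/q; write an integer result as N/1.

375/968

Shared (l₁,l₂,l₃)=(3,7,6): N and (l;000)² cancel in I_A²/I_B².
A: Δ = 4!·2!·10!/17! = 1/2042040; Racah Σ t=0..0: t=0:+1/3870720 = 1/3870720; ⇒ 3j(3 7 6; 3 1 -4)² = 675/136136, sgn +1
B: Δ = 4!·2!·10!/17! = 1/2042040; Racah Σ t=2..2: t=2:+1/29030400 = 1/29030400; ⇒ 3j(3 7 6; -1 -5 6)² = 99/7735, sgn +1
I_A²/I_B² = (675/136136)/(99/7735) = 375/968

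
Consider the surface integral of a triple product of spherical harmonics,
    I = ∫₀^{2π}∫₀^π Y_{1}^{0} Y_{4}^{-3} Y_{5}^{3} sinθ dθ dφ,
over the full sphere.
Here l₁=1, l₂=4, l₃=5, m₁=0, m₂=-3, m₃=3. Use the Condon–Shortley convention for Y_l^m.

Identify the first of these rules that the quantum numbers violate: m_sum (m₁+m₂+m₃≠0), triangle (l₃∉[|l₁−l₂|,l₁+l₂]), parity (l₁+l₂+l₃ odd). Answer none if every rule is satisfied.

none

Σmᵢ = 0  ✓
l₃∈[|l₁−l₂|,l₁+l₂]=[3,5], have l₃=5  ✓
Σlᵢ = 10 ⇒ even  ✓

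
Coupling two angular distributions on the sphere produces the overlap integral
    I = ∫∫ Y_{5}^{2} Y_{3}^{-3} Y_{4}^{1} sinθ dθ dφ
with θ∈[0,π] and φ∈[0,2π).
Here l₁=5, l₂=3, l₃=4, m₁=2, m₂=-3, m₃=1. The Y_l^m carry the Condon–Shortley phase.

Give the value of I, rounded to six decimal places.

-0.179179

Rules hold: Σm=0, L=12 even, 2≤4≤8.
N = 11·7·9 = 693
Δ = 4!·6!·2!/13! = 1/180180
Racah Σ t=1..3: t=1:−1/576 t=2:+1/144 t=3:−1/576 = 1/288
⇒ 3j(5 3 4; 0 0 0)² = 20/1001, sgn +1
Racah Σ t=0..0: t=0:+1/1728 = 1/1728
⇒ 3j(5 3 4; 2 -3 1)² = 25/858, sgn -1
4πI² = N·(3j₀)²·(3jₘ)² = 750/1859
I = -1·√(0.403443/4π) = -0.17917854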